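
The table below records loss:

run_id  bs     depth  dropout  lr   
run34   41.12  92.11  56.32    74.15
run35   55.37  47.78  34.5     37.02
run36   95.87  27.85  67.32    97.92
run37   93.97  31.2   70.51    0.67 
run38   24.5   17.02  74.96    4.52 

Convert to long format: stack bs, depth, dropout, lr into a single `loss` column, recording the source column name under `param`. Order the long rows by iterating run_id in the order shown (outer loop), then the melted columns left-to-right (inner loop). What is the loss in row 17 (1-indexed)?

24.5

20 rows total (5 × 4). Row 17: index ⌊(17-1)/4⌋ = 4 into run_id → run38; (17-1) mod 4 = 0 into the melted columns → bs.
So row 17 is (run38, bs, 24.5); loss = 24.5.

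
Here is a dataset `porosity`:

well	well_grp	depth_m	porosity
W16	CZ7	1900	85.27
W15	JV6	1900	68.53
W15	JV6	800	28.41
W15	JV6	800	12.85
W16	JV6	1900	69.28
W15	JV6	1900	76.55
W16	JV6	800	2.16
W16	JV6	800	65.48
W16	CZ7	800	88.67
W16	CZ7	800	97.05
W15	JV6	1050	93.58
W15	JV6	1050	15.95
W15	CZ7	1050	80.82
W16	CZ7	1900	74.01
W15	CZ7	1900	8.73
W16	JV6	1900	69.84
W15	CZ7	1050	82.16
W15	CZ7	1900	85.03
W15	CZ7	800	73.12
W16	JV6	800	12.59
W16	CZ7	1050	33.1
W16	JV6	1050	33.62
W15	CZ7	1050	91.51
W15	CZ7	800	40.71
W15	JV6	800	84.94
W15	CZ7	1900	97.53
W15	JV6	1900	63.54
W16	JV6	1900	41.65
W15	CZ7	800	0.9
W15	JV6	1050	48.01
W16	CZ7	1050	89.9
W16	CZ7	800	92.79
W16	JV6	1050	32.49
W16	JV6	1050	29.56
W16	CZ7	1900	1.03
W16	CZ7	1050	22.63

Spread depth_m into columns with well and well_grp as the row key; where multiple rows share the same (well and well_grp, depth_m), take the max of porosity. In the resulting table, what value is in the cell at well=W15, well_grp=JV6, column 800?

84.94

Rows with well=W15, well_grp=JV6 and depth_m=800: porosity values are 28.41, 12.85, 84.94.
max(28.41, 12.85, 84.94) = 84.94.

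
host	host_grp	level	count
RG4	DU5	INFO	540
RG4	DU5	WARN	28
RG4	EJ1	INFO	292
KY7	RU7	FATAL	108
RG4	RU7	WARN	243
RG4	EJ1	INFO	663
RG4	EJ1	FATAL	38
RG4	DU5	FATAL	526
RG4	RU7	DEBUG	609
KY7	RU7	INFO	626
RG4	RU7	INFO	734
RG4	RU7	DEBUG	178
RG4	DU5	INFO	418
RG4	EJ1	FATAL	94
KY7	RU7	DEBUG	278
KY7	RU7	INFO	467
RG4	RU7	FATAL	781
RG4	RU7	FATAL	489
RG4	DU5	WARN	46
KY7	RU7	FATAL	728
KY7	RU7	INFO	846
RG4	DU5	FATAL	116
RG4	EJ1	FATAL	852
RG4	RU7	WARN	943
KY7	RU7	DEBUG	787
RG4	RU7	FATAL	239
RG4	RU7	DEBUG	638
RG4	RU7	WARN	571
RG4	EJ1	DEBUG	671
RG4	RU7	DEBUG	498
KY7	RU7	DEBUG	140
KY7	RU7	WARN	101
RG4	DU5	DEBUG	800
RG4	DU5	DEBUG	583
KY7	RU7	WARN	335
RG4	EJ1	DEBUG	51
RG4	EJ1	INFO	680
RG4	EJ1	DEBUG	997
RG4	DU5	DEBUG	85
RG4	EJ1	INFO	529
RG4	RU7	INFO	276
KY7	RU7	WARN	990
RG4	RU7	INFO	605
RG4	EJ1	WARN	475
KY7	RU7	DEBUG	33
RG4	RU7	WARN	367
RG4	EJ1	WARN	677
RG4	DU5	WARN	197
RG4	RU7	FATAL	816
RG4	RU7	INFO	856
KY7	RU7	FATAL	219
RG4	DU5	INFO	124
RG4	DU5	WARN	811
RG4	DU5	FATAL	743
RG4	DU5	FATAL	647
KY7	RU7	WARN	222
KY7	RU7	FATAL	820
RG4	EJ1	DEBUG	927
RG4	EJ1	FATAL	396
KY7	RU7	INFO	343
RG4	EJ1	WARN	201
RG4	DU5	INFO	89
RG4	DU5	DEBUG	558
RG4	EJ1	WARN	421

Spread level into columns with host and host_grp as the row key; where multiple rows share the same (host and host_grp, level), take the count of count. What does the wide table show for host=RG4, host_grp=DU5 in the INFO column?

Rows with host=RG4, host_grp=DU5 and level=INFO: count values are 540, 418, 124, 89.
4 rows match — count = 4.

4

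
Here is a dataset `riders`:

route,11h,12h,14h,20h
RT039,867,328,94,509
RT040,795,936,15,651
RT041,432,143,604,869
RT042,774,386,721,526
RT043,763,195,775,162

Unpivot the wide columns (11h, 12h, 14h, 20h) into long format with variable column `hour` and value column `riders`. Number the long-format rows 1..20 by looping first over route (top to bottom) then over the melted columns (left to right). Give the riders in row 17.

763

20 rows total (5 × 4). Row 17: index ⌊(17-1)/4⌋ = 4 into route → RT043; (17-1) mod 4 = 0 into the melted columns → 11h.
So row 17 is (RT043, 11h, 763); riders = 763.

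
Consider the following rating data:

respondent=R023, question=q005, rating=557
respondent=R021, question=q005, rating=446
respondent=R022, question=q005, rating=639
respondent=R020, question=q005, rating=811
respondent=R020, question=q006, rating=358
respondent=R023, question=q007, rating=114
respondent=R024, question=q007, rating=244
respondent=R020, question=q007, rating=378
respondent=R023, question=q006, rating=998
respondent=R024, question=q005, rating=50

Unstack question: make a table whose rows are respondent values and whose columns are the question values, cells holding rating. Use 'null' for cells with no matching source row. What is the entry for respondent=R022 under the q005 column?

639

The long row with respondent=R022, question=q005 has rating=639.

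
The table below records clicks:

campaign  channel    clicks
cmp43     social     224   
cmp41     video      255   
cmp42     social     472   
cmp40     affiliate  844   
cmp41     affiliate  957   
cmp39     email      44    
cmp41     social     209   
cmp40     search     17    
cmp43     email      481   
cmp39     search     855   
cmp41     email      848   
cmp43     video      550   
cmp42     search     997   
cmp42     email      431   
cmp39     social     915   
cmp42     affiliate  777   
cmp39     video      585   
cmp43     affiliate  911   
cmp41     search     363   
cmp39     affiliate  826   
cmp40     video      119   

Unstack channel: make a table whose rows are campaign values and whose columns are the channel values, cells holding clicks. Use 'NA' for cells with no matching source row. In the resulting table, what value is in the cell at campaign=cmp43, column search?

No long-format row has campaign=cmp43 and channel=search, so the cell is NA.

NA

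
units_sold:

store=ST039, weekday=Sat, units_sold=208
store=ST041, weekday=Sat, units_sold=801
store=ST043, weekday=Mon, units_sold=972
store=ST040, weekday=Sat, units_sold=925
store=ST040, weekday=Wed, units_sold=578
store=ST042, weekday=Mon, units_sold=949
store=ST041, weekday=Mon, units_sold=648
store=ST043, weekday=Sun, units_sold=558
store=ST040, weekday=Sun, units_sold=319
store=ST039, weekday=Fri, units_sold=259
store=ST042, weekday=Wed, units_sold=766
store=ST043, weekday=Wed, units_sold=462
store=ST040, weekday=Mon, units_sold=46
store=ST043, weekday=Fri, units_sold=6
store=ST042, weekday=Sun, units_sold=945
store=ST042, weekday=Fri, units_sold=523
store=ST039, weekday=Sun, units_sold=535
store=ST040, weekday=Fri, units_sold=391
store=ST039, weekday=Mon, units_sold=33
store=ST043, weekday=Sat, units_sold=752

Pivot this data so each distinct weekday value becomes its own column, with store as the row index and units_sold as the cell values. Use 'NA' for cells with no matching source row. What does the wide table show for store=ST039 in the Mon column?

The long row with store=ST039, weekday=Mon has units_sold=33.

33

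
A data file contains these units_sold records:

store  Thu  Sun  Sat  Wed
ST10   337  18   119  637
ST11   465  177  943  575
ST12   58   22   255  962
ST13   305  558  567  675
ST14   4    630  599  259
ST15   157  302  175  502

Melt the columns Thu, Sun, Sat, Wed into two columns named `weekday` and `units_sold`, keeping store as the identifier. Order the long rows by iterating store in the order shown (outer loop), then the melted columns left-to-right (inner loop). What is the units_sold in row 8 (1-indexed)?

575

24 rows total (6 × 4). Row 8: index ⌊(8-1)/4⌋ = 1 into store → ST11; (8-1) mod 4 = 3 into the melted columns → Wed.
So row 8 is (ST11, Wed, 575); units_sold = 575.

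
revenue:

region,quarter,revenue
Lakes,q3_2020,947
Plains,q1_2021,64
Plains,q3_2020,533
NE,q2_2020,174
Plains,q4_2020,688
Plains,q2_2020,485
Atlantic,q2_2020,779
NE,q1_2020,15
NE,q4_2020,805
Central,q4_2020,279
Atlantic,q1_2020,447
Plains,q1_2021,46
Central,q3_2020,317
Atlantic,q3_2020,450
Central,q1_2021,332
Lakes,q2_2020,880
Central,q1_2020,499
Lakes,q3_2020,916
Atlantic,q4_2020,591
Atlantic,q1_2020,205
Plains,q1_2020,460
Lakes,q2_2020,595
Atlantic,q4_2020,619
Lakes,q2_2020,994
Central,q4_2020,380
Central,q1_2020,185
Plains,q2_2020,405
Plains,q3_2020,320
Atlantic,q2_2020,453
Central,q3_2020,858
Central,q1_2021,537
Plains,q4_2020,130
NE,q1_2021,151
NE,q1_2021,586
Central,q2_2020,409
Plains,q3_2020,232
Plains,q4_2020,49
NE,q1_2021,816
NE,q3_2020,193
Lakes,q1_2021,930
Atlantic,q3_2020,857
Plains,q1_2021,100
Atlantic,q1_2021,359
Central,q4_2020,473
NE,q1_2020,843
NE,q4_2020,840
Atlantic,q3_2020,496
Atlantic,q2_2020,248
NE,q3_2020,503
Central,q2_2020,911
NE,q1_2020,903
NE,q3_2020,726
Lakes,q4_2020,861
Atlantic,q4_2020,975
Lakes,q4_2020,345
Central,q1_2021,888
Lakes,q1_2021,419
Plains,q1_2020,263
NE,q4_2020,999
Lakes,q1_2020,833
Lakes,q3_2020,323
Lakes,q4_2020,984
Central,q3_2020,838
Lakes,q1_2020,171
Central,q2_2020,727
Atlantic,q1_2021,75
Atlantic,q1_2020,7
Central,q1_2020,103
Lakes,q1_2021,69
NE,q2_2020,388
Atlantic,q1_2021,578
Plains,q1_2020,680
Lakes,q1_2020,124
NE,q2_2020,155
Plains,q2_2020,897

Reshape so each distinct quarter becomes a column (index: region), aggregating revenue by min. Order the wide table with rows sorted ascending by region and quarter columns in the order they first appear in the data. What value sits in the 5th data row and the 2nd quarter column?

46

With rows sorted ascending by region, row 5 is region=Plains. quarter columns in first-appearance order: q3_2020, q1_2021, q2_2020, q4_2020, q1_2020; column 2 is q1_2021.
Long rows with region=Plains, quarter=q1_2021: min(64, 46, 100) = 46.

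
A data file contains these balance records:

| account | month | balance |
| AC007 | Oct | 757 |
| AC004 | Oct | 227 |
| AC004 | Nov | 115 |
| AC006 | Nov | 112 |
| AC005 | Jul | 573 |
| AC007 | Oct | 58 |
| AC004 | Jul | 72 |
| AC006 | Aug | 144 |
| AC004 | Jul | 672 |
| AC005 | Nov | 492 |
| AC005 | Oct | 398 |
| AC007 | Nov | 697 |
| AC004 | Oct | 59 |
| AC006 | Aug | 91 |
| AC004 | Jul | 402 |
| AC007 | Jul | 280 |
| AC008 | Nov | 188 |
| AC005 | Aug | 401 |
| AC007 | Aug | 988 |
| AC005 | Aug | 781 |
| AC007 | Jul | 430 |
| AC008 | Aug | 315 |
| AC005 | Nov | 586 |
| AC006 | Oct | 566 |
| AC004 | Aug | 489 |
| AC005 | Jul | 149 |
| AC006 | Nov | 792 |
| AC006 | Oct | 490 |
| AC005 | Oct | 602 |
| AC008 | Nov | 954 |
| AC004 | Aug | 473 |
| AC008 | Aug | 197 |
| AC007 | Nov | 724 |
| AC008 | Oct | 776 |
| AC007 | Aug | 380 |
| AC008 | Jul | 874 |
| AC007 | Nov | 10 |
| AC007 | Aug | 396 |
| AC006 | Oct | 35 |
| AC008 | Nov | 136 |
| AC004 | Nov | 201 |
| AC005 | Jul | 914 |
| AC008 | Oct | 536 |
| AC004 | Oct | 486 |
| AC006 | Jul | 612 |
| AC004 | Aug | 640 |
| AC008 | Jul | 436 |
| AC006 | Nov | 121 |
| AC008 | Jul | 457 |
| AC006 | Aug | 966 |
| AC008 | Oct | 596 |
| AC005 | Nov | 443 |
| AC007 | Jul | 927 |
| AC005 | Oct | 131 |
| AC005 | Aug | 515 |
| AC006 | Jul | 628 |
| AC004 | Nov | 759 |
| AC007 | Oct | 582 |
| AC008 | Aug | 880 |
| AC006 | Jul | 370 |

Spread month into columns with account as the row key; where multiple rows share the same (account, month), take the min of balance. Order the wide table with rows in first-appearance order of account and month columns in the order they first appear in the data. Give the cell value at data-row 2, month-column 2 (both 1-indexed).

115

With rows in first-appearance order of account, row 2 is account=AC004. month columns in first-appearance order: Oct, Nov, Jul, Aug; column 2 is Nov.
Long rows with account=AC004, month=Nov: min(115, 201, 759) = 115.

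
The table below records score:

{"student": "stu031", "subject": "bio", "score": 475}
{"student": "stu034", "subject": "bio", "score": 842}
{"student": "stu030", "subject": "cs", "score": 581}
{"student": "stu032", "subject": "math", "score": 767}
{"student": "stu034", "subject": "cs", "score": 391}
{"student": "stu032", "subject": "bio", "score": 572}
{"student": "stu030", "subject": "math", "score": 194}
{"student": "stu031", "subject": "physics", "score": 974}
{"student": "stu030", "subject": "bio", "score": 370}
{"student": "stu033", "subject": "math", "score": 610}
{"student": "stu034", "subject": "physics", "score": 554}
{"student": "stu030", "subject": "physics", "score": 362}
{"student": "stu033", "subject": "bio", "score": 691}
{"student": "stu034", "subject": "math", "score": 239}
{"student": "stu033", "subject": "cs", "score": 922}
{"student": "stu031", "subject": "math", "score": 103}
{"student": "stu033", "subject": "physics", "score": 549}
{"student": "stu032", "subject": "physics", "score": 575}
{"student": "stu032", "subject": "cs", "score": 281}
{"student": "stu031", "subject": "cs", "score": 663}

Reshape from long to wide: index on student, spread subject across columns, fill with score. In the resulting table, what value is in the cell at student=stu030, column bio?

Wide layout: rows indexed by student, columns are the 4 distinct subject values (bio, cs, math, physics).
Cell (student=stu030, subject=bio) draws from the long row where student=stu030 and subject=bio, which has score=370.

370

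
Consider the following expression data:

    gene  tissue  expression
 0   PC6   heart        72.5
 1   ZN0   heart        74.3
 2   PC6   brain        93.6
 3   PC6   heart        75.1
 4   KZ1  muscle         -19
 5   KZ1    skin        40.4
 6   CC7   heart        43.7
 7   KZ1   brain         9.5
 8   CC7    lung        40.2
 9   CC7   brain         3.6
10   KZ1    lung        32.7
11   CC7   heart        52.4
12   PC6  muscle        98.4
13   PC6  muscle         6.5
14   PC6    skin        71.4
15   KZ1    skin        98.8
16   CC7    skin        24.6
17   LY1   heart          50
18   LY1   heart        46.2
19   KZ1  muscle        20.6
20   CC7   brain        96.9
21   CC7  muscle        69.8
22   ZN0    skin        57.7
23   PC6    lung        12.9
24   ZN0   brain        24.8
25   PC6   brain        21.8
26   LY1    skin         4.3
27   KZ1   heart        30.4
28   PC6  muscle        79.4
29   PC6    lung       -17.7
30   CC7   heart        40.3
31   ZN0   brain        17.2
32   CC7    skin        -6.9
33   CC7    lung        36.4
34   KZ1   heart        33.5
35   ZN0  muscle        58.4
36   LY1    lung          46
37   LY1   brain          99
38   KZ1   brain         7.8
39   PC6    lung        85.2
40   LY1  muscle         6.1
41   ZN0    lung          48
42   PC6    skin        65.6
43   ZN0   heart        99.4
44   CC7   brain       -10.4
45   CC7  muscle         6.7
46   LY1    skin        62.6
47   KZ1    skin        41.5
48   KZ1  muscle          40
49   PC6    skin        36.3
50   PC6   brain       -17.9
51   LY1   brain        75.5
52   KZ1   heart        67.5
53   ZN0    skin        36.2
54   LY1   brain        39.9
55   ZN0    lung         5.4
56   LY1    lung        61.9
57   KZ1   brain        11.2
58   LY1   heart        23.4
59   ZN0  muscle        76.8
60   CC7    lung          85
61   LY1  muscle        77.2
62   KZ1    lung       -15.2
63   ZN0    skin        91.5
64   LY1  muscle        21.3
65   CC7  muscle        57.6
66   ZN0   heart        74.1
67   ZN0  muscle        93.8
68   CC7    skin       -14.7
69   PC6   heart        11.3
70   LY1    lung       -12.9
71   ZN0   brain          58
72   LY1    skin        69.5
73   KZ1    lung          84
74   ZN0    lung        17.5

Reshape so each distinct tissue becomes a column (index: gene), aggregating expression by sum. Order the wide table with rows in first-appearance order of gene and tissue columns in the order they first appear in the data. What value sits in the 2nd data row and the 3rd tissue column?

229

With rows in first-appearance order of gene, row 2 is gene=ZN0. tissue columns in first-appearance order: heart, brain, muscle, skin, lung; column 3 is muscle.
Long rows with gene=ZN0, tissue=muscle: 58.4 + 76.8 + 93.8 = 229.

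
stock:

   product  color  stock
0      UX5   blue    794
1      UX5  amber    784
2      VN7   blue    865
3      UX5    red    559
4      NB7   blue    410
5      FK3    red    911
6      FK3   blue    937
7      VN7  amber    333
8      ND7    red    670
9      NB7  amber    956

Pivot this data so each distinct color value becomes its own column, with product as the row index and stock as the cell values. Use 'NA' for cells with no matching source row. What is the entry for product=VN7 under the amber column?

The long row with product=VN7, color=amber has stock=333.

333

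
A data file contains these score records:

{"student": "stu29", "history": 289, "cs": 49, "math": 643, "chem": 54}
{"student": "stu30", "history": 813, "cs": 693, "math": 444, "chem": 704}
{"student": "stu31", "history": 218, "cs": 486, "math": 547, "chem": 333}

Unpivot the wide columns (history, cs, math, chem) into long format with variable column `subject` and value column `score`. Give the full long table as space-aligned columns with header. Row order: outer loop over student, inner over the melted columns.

Each (student, column) pair becomes one row: 3 × 4 = 12 rows.
For example, (stu29, history) → score=289.

student  subject  score
stu29    history  289  
stu29    cs       49   
stu29    math     643  
stu29    chem     54   
stu30    history  813  
stu30    cs       693  
stu30    math     444  
stu30    chem     704  
stu31    history  218  
stu31    cs       486  
stu31    math     547  
stu31    chem     333  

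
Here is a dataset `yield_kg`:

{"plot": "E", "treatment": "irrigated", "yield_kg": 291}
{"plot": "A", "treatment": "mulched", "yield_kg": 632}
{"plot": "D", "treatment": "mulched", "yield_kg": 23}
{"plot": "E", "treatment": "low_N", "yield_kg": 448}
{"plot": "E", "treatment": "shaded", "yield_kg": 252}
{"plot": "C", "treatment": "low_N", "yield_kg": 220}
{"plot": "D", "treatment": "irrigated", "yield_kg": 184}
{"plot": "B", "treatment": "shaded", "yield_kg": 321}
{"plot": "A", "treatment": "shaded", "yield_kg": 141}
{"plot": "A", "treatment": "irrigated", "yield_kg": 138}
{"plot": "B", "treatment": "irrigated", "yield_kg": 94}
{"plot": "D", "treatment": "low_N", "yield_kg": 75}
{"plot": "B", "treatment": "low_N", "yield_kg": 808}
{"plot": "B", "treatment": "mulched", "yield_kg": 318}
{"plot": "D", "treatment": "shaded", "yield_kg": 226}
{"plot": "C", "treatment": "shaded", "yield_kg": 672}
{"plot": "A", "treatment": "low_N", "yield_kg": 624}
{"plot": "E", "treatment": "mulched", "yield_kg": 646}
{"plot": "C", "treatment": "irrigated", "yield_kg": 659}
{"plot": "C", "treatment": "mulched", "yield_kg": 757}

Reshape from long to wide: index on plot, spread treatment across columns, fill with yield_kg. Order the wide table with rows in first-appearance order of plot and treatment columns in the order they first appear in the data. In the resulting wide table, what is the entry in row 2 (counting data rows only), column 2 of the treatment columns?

With rows in first-appearance order of plot, row 2 is plot=A. treatment columns in first-appearance order: irrigated, mulched, low_N, shaded; column 2 is mulched.
Long rows with plot=A, treatment=mulched: yield_kg = 632.

632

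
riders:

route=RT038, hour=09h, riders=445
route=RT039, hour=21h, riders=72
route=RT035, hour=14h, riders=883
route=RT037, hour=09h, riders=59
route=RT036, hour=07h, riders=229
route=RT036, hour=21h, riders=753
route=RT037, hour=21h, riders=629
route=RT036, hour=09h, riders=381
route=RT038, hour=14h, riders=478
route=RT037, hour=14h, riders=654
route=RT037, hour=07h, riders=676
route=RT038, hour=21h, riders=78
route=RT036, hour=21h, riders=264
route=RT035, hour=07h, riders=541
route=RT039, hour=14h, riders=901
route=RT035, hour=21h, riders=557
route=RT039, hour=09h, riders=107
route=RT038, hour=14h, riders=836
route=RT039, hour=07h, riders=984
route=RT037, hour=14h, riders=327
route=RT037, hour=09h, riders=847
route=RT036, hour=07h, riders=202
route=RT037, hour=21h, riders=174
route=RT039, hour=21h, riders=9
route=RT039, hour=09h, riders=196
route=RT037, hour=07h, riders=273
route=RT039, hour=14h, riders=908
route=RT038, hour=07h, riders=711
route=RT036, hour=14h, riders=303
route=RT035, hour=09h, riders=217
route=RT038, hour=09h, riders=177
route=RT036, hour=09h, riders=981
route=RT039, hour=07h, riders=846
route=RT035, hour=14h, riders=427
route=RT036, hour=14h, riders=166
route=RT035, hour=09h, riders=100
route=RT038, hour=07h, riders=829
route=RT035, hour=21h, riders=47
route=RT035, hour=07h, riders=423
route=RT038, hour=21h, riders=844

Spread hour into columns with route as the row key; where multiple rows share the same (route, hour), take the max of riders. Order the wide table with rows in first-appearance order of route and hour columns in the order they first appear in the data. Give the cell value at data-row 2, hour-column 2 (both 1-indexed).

72

With rows in first-appearance order of route, row 2 is route=RT039. hour columns in first-appearance order: 09h, 21h, 14h, 07h; column 2 is 21h.
Long rows with route=RT039, hour=21h: max(72, 9) = 72.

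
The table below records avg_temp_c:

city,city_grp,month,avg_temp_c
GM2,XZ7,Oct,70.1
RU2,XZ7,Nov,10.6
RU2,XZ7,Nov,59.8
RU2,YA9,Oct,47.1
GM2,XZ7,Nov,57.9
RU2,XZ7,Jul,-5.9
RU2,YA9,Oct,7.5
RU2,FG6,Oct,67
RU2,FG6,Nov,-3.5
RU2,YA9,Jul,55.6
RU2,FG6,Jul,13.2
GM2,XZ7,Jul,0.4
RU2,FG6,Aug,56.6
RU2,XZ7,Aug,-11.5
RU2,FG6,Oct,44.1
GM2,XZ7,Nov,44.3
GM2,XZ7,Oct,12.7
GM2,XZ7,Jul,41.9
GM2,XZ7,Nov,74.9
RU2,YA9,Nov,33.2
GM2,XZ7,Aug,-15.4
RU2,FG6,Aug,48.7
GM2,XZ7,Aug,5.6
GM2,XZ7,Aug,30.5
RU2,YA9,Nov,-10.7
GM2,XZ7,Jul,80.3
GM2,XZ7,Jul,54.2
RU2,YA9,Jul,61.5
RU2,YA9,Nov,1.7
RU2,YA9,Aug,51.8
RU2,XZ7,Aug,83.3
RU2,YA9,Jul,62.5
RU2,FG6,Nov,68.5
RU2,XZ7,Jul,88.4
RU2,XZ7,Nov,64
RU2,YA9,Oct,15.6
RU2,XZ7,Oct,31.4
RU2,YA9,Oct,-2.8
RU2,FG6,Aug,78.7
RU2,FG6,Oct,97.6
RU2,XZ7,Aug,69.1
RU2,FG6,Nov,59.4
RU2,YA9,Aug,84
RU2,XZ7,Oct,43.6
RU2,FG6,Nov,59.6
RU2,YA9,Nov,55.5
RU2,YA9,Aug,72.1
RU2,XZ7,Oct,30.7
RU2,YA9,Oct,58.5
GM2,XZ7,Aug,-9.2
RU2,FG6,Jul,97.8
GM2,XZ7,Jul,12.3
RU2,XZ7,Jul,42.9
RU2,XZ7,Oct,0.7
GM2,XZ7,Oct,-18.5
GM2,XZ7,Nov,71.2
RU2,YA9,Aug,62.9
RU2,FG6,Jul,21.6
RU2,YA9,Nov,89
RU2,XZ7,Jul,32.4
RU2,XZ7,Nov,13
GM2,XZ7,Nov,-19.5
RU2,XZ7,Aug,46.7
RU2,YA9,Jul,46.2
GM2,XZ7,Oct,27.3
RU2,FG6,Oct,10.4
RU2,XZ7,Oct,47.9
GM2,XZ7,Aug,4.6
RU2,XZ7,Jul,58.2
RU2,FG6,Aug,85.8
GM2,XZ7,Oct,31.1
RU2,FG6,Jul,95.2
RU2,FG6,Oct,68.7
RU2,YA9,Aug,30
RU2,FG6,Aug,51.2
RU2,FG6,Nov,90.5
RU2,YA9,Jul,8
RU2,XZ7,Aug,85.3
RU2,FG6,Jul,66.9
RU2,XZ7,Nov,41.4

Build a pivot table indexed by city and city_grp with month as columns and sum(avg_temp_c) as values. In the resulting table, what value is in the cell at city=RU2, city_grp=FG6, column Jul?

294.7

Rows with city=RU2, city_grp=FG6 and month=Jul: avg_temp_c values are 13.2, 97.8, 21.6, 95.2, 66.9.
13.2 + 97.8 + 21.6 + 95.2 + 66.9 = 294.7.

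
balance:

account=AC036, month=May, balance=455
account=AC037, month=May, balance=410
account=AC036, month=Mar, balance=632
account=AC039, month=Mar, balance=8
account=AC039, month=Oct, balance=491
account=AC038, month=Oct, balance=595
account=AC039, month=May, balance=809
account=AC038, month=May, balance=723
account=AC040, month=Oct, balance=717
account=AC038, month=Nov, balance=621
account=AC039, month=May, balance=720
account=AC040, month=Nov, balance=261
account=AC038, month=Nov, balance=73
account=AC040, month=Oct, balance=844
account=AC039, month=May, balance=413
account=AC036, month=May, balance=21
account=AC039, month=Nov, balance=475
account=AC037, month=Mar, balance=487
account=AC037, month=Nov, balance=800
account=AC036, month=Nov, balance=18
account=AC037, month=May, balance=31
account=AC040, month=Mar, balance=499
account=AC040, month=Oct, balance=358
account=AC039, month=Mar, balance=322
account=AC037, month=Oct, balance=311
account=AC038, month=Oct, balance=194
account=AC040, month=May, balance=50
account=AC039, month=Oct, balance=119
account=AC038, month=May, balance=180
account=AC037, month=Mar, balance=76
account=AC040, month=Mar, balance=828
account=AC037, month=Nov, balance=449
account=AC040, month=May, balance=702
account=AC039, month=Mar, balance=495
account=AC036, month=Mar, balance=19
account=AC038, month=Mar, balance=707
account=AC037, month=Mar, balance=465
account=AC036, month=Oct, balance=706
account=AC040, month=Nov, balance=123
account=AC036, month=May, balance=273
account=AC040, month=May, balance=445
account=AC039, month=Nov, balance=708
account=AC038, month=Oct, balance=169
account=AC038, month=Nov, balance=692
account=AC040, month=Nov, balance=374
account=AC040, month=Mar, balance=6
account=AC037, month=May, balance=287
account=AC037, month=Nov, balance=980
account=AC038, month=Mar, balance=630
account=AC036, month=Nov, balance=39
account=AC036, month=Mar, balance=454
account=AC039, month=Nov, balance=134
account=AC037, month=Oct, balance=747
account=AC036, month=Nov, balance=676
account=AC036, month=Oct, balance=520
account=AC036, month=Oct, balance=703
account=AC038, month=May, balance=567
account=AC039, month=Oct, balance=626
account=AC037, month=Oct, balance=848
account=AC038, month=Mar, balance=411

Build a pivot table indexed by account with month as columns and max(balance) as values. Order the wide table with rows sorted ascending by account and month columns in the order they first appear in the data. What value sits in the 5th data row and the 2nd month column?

828

With rows sorted ascending by account, row 5 is account=AC040. month columns in first-appearance order: May, Mar, Oct, Nov; column 2 is Mar.
Long rows with account=AC040, month=Mar: max(499, 828, 6) = 828.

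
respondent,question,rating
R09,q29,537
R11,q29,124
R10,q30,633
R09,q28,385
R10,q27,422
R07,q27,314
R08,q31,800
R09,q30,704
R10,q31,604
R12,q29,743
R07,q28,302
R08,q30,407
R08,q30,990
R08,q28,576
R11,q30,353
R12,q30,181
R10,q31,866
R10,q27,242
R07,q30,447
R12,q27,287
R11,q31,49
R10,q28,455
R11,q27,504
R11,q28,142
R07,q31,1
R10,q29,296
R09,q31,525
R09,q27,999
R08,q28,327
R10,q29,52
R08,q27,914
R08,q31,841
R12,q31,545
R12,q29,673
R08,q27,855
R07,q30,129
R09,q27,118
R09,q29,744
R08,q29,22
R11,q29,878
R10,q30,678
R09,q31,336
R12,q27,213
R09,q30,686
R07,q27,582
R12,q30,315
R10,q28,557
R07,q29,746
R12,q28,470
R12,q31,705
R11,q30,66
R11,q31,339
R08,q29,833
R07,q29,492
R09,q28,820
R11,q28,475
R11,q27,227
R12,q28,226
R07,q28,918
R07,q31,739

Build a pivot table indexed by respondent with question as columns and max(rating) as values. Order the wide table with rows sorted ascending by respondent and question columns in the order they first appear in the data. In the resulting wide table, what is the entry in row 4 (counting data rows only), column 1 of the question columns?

With rows sorted ascending by respondent, row 4 is respondent=R10. question columns in first-appearance order: q29, q30, q28, q27, q31; column 1 is q29.
Long rows with respondent=R10, question=q29: max(296, 52) = 296.

296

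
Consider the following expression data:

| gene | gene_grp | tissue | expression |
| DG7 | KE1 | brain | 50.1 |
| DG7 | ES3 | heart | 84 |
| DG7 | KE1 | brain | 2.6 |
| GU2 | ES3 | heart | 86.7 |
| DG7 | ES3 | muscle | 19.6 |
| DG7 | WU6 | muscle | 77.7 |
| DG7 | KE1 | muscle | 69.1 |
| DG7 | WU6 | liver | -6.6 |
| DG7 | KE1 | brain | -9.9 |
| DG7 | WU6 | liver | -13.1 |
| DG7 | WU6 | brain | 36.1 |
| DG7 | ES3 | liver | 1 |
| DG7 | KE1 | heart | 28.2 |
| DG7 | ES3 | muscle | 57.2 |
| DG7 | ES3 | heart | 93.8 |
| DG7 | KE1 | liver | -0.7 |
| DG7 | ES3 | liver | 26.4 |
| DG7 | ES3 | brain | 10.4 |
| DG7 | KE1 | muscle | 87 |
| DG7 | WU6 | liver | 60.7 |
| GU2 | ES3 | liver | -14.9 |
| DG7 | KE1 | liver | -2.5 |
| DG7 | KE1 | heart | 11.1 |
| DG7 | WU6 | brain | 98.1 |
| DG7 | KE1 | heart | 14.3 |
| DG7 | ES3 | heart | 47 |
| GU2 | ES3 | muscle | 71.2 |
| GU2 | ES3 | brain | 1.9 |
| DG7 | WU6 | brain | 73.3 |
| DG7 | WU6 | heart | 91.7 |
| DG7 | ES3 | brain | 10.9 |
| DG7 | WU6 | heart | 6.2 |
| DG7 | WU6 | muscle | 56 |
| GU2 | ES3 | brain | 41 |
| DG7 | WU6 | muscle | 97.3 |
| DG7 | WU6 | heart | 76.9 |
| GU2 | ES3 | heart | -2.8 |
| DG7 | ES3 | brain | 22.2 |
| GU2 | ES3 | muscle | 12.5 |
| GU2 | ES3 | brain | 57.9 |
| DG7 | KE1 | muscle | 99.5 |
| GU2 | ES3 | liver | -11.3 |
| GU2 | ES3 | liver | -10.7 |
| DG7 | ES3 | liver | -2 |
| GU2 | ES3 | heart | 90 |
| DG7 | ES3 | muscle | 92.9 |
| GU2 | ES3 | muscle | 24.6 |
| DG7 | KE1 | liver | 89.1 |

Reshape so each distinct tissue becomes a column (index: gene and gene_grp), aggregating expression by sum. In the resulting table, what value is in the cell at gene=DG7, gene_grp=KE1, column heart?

Rows with gene=DG7, gene_grp=KE1 and tissue=heart: expression values are 28.2, 11.1, 14.3.
28.2 + 11.1 + 14.3 = 53.6.

53.6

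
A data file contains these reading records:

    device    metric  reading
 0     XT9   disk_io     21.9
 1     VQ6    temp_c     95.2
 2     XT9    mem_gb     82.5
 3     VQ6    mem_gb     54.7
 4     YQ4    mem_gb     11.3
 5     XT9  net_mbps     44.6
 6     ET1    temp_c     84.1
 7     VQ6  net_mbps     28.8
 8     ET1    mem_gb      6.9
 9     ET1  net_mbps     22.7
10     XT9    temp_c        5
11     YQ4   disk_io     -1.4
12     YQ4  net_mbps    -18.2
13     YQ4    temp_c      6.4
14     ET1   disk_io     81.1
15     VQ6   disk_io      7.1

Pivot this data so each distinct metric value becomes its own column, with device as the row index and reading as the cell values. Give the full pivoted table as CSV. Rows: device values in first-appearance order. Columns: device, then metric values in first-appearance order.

device,disk_io,temp_c,mem_gb,net_mbps
XT9,21.9,5,82.5,44.6
VQ6,7.1,95.2,54.7,28.8
YQ4,-1.4,6.4,11.3,-18.2
ET1,81.1,84.1,6.9,22.7

Columns: device plus the 4 distinct metric values (disk_io, temp_c, mem_gb, net_mbps).
For example, row XT9 column disk_io takes reading=21.9 from the long row (XT9, disk_io).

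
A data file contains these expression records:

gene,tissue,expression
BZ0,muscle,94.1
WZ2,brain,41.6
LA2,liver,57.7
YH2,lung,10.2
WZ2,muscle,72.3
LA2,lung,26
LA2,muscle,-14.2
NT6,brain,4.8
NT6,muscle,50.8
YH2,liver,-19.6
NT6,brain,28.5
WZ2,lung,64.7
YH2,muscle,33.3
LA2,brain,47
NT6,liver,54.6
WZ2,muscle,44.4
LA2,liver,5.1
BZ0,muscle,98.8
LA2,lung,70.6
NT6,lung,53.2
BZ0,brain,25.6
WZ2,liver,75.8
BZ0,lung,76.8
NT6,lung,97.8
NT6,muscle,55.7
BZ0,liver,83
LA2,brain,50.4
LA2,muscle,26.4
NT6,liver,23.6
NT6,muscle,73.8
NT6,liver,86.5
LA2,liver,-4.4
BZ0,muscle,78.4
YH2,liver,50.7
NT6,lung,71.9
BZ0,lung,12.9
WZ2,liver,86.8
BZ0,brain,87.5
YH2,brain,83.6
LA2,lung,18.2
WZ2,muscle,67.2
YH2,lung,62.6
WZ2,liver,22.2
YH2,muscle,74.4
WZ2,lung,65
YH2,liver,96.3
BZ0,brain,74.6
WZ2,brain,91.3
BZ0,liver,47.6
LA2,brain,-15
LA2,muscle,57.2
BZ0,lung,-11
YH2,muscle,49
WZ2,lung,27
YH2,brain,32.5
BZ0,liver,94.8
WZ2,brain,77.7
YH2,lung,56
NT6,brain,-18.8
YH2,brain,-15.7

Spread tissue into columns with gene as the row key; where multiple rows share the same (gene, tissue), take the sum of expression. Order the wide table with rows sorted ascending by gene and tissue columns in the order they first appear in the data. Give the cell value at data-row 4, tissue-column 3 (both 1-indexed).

184.8

With rows sorted ascending by gene, row 4 is gene=WZ2. tissue columns in first-appearance order: muscle, brain, liver, lung; column 3 is liver.
Long rows with gene=WZ2, tissue=liver: 75.8 + 86.8 + 22.2 = 184.8.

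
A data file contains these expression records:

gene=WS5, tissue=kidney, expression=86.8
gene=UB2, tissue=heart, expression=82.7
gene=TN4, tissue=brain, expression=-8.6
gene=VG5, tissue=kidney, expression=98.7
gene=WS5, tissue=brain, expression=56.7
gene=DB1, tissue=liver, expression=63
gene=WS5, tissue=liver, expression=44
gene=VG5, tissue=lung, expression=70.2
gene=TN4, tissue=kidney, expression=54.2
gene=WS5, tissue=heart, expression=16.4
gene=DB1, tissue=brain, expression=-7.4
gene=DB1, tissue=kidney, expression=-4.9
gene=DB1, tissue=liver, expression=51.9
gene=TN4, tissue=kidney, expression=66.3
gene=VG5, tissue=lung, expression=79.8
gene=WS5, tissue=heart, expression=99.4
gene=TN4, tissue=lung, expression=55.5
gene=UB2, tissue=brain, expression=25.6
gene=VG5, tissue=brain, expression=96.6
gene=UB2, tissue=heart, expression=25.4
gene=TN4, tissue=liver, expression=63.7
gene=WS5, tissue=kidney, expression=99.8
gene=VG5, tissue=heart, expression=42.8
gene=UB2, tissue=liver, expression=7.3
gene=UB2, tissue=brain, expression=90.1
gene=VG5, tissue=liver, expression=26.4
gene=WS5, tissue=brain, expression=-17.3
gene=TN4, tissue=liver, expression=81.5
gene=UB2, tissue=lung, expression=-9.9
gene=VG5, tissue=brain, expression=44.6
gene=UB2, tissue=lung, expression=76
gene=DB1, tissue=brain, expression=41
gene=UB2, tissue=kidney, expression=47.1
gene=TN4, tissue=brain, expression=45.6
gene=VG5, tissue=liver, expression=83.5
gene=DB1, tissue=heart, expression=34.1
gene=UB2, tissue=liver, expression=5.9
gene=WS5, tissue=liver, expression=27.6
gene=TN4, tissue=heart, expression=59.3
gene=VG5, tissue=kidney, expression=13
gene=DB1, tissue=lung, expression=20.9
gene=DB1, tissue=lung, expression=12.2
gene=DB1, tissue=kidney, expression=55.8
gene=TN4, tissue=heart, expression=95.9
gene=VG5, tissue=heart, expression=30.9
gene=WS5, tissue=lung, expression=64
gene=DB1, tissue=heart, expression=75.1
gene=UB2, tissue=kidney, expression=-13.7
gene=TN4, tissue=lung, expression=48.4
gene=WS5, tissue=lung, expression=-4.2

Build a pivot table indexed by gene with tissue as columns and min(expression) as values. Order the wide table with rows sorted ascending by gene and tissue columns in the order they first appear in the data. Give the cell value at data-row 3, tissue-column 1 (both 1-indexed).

With rows sorted ascending by gene, row 3 is gene=UB2. tissue columns in first-appearance order: kidney, heart, brain, liver, lung; column 1 is kidney.
Long rows with gene=UB2, tissue=kidney: min(47.1, -13.7) = -13.7.

-13.7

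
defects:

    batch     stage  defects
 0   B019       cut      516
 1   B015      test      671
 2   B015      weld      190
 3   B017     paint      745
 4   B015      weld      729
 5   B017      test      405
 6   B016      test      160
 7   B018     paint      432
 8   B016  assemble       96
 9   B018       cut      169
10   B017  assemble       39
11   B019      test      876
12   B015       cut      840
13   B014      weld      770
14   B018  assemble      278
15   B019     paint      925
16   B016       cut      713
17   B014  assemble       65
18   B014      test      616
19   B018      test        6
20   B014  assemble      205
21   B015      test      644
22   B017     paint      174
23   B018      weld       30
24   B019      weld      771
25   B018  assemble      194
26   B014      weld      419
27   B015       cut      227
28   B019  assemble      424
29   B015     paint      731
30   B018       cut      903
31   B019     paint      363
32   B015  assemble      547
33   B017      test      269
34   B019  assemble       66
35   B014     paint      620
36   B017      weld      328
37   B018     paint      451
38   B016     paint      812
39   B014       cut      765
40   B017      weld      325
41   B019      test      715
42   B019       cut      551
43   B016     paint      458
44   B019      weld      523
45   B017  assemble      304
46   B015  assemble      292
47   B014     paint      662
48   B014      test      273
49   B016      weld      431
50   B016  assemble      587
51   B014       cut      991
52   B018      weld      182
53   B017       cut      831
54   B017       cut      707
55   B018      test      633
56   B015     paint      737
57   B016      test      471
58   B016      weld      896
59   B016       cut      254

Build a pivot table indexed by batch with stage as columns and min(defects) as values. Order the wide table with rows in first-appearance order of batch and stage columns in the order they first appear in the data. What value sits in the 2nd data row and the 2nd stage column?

644

With rows in first-appearance order of batch, row 2 is batch=B015. stage columns in first-appearance order: cut, test, weld, paint, assemble; column 2 is test.
Long rows with batch=B015, stage=test: min(671, 644) = 644.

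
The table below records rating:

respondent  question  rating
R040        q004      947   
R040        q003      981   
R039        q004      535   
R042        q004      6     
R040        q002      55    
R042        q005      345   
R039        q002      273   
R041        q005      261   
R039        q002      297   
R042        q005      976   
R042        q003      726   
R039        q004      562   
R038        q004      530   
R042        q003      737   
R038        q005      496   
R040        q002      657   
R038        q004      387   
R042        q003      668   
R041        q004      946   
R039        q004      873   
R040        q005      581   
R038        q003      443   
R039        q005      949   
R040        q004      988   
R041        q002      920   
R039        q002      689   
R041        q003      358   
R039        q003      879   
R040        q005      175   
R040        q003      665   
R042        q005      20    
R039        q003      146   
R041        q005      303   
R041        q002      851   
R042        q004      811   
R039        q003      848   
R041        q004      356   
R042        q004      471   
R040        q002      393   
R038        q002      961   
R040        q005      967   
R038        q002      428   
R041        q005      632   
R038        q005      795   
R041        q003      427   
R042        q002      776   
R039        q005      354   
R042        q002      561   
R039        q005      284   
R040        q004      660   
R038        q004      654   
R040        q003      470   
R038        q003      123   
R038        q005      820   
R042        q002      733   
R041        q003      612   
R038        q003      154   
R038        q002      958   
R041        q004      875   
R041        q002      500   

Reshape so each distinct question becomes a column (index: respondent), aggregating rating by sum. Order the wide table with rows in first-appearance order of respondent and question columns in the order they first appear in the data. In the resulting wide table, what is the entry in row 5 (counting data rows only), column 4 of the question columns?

With rows in first-appearance order of respondent, row 5 is respondent=R038. question columns in first-appearance order: q004, q003, q002, q005; column 4 is q005.
Long rows with respondent=R038, question=q005: 496 + 795 + 820 = 2111.

2111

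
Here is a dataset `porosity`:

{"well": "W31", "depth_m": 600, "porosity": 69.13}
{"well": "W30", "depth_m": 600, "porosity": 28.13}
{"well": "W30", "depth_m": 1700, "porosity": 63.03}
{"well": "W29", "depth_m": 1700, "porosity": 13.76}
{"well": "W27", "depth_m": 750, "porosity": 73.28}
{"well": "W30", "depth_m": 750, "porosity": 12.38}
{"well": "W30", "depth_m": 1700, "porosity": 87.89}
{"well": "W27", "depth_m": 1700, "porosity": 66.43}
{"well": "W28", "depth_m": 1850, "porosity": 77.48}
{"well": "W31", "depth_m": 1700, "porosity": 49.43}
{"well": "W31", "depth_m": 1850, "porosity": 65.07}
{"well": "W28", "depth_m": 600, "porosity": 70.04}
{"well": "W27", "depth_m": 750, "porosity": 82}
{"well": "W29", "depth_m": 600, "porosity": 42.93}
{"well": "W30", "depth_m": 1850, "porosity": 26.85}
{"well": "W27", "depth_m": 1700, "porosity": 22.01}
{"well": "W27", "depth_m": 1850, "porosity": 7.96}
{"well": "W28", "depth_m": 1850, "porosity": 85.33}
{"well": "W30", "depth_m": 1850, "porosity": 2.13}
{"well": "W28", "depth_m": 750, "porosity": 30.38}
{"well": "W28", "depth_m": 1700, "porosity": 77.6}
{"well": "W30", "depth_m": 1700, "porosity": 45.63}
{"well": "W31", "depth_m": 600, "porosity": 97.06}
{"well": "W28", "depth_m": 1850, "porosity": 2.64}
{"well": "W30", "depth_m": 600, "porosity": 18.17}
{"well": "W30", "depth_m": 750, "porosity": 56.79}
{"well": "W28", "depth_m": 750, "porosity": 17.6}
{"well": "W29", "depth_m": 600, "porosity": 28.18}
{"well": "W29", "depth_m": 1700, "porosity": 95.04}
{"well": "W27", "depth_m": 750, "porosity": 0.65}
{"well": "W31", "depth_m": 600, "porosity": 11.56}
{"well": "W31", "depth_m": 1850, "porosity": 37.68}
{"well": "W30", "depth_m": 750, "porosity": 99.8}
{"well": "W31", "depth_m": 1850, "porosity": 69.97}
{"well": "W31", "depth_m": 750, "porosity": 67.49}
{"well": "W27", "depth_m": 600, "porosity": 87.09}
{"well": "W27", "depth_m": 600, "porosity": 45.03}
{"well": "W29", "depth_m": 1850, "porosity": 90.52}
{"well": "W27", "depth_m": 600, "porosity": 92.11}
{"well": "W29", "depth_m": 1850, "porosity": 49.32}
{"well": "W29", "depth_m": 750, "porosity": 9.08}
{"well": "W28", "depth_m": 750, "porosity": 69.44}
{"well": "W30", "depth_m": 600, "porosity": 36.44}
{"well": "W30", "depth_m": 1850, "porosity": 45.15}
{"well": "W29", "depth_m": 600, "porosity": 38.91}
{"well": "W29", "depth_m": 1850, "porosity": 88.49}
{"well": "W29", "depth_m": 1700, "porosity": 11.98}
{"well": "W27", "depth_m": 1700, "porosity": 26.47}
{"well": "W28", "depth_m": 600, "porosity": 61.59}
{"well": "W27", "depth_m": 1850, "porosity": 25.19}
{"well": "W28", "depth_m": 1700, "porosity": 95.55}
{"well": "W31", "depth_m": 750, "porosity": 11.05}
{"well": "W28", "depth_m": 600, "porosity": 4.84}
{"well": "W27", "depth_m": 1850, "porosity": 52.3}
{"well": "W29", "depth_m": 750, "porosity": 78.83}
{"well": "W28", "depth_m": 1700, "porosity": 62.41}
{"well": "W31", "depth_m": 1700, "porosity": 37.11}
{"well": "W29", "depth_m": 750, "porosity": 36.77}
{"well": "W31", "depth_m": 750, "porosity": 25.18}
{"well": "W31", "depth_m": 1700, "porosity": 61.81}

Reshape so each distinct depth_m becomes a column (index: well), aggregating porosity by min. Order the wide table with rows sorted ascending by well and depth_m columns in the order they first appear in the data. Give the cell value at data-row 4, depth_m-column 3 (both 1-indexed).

With rows sorted ascending by well, row 4 is well=W30. depth_m columns in first-appearance order: 600, 1700, 750, 1850; column 3 is 750.
Long rows with well=W30, depth_m=750: min(12.38, 56.79, 99.8) = 12.38.

12.38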